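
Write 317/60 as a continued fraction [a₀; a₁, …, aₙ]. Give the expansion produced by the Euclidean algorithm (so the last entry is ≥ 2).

[5; 3, 1, 1, 8]

317 = 5·60 + 17
60 = 3·17 + 9
17 = 1·9 + 8
9 = 1·8 + 1
8 = 8·1 + 0  (stop)
So 317/60 = [5; 3, 1, 1, 8].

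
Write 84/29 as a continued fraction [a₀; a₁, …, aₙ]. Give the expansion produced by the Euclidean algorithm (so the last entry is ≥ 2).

[2; 1, 8, 1, 2]

84 = 2·29 + 26
29 = 1·26 + 3
26 = 8·3 + 2
3 = 1·2 + 1
2 = 2·1 + 0  (stop)
So 84/29 = [2; 1, 8, 1, 2].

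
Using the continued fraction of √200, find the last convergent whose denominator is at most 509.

2786/197

√200 = [14; 7, 28, …] (period length 2).
Convergents:
  p_0/q_0 = 14/1
  p_1/q_1 = 99/7
  p_2/q_2 = 2786/197
  p_3/q_3 = 19601/1386
q_2 = 197 ≤ 509 < 1386 = q_3, so the answer is 2786/197.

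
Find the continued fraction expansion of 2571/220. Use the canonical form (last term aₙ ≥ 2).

2571 = 11*220 + 151
220 = 1*151 + 69
151 = 2*69 + 13
69 = 5*13 + 4
13 = 3*4 + 1
4 = 4*1 + 0  (stop)
So 2571/220 = [11; 1, 2, 5, 3, 4].

[11; 1, 2, 5, 3, 4]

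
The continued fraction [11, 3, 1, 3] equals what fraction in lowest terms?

169/15

Fold from the inside: start with 3/1.
  1 + 1/3 = 4/3
  3 + 3/4 = 15/4
  11 + 4/15 = 169/15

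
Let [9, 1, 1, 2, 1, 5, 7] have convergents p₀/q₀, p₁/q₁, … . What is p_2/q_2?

Using pₖ = aₖpₖ₋₁ + pₖ₋₂, qₖ = aₖqₖ₋₁ + qₖ₋₂ (with p₋₁=1, p₋₂=0, q₋₁=0, q₋₂=1):
  k=0: a=9, p=9, q=1
  k=1: a=1, p=10, q=1
  k=2: a=1, p=19, q=2

19/2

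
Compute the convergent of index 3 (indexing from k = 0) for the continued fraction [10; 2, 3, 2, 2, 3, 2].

167/16

Using pₖ = aₖpₖ₋₁ + pₖ₋₂, qₖ = aₖqₖ₋₁ + qₖ₋₂ (with p₋₁=1, p₋₂=0, q₋₁=0, q₋₂=1):
  k=0: a=10, p=10, q=1
  k=1: a=2, p=21, q=2
  k=2: a=3, p=73, q=7
  k=3: a=2, p=167, q=16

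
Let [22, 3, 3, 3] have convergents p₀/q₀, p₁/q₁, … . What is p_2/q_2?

223/10

Using pₖ = aₖpₖ₋₁ + pₖ₋₂, qₖ = aₖqₖ₋₁ + qₖ₋₂ (with p₋₁=1, p₋₂=0, q₋₁=0, q₋₂=1):
  k=0: a=22, p=22, q=1
  k=1: a=3, p=67, q=3
  k=2: a=3, p=223, q=10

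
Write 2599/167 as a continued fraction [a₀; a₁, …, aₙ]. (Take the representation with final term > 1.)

2599 = 15·167 + 94
167 = 1·94 + 73
94 = 1·73 + 21
73 = 3·21 + 10
21 = 2·10 + 1
10 = 10·1 + 0  (stop)
So 2599/167 = [15; 1, 1, 3, 2, 10].

[15; 1, 1, 3, 2, 10]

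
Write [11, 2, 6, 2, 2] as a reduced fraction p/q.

791/69

Fold from the inside: start with 2/1.
  2 + 1/2 = 5/2
  6 + 2/5 = 32/5
  2 + 5/32 = 69/32
  11 + 32/69 = 791/69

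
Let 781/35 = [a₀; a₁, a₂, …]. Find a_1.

781 = 22·35 + 11   →  a_0 = 22
35 = 3·11 + 2   →  a_1 = 3

3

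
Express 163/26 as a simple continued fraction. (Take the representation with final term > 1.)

163 = 6·26 + 7
26 = 3·7 + 5
7 = 1·5 + 2
5 = 2·2 + 1
2 = 2·1 + 0  (stop)
So 163/26 = [6; 3, 1, 2, 2].

[6; 3, 1, 2, 2]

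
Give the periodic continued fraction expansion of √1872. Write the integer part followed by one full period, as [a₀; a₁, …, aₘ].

a₀ = ⌊√1872⌋ = 43.
With m₀=0, d₀=1 and mₖ₊₁ = dₖaₖ − mₖ, dₖ₊₁ = (n − mₖ₊₁²)/dₖ, aₖ₊₁ = ⌊(a₀+mₖ₊₁)/dₖ₊₁⌋:
  k=1: m=43, d=23, a=3
  k=2: m=26, d=52, a=1
  k=3: m=26, d=23, a=3
  k=4: m=43, d=1, a=86
d=1 and a=2a₀=86 at k=4, so the next step gives (m, d) = (43, 23) again — its k=1 value — and the period has length 4.

[43; 3, 1, 3, 86]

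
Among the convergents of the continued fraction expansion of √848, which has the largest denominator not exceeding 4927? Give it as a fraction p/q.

√848 = [29; 8, 3, 3, 3, 8, 58, …] (period length 6).
Convergents:
  p_0/q_0 = 29/1
  p_1/q_1 = 233/8
  p_2/q_2 = 728/25
  p_3/q_3 = 2417/83
  p_4/q_4 = 7979/274
  p_5/q_5 = 66249/2275
  p_6/q_6 = 3850421/132224
q_5 = 2275 ≤ 4927 < 132224 = q_6, so the answer is 66249/2275.

66249/2275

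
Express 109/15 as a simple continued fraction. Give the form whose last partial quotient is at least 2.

109 = 7·15 + 4
15 = 3·4 + 3
4 = 1·3 + 1
3 = 3·1 + 0  (stop)
So 109/15 = [7; 3, 1, 3].

[7; 3, 1, 3]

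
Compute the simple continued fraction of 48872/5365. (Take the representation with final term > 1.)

[9; 9, 7, 6, 3, 4]

48872 = 9×5365 + 587
5365 = 9×587 + 82
587 = 7×82 + 13
82 = 6×13 + 4
13 = 3×4 + 1
4 = 4×1 + 0  (stop)
So 48872/5365 = [9; 9, 7, 6, 3, 4].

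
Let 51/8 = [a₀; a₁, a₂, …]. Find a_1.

2

51 = 6·8 + 3   →  a_0 = 6
8 = 2·3 + 2   →  a_1 = 2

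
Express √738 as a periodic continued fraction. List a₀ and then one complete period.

[27; 6, 54]

a₀ = ⌊√738⌋ = 27.
With m₀=0, d₀=1 and mₖ₊₁ = dₖaₖ − mₖ, dₖ₊₁ = (n − mₖ₊₁²)/dₖ, aₖ₊₁ = ⌊(a₀+mₖ₊₁)/dₖ₊₁⌋:
  k=1: m=27, d=9, a=6
  k=2: m=27, d=1, a=54
d=1 and a=2a₀=54 at k=2, so the next step gives (m, d) = (27, 9) again — its k=1 value — and the period has length 2.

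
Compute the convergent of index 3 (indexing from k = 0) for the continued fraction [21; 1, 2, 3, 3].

217/10

Using pₖ = aₖpₖ₋₁ + pₖ₋₂, qₖ = aₖqₖ₋₁ + qₖ₋₂ (with p₋₁=1, p₋₂=0, q₋₁=0, q₋₂=1):
  k=0: a=21, p=21, q=1
  k=1: a=1, p=22, q=1
  k=2: a=2, p=65, q=3
  k=3: a=3, p=217, q=10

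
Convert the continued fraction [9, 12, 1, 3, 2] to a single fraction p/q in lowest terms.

Using pₖ = aₖpₖ₋₁ + pₖ₋₂ and qₖ = aₖqₖ₋₁ + qₖ₋₂:
  k=0: a=9, p=9, q=1
  k=1: a=12, p=109, q=12
  k=2: a=1, p=118, q=13
  k=3: a=3, p=463, q=51
  k=4: a=2, p=1044, q=115

1044/115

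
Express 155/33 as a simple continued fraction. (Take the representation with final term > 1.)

155 = 4*33 + 23
33 = 1*23 + 10
23 = 2*10 + 3
10 = 3*3 + 1
3 = 3*1 + 0  (stop)
So 155/33 = [4; 1, 2, 3, 3].

[4; 1, 2, 3, 3]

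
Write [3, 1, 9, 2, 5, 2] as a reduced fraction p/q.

Using pₖ = aₖpₖ₋₁ + pₖ₋₂ and qₖ = aₖqₖ₋₁ + qₖ₋₂:
  k=0: a=3, p=3, q=1
  k=1: a=1, p=4, q=1
  k=2: a=9, p=39, q=10
  k=3: a=2, p=82, q=21
  k=4: a=5, p=449, q=115
  k=5: a=2, p=980, q=251

980/251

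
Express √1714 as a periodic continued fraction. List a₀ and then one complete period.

a₀ = ⌊√1714⌋ = 41.
With m₀=0, d₀=1 and mₖ₊₁ = dₖaₖ − mₖ, dₖ₊₁ = (n − mₖ₊₁²)/dₖ, aₖ₊₁ = ⌊(a₀+mₖ₊₁)/dₖ₊₁⌋:
  k=1: m=41, d=33, a=2
  k=2: m=25, d=33, a=2
  k=3: m=41, d=1, a=82
d=1 and a=2a₀=82 at k=3, so the next step gives (m, d) = (41, 33) again — its k=1 value — and the period has length 3.

[41; 2, 2, 82]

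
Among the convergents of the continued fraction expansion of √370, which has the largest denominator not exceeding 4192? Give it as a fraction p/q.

√370 = [19; 4, 4, 38, …] (period length 3).
Convergents:
  p_0/q_0 = 19/1
  p_1/q_1 = 77/4
  p_2/q_2 = 327/17
  p_3/q_3 = 12503/650
  p_4/q_4 = 50339/2617
  p_5/q_5 = 213859/11118
q_4 = 2617 ≤ 4192 < 11118 = q_5, so the answer is 50339/2617.

50339/2617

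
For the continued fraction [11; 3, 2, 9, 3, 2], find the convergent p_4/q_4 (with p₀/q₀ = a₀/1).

2314/205

Using pₖ = aₖpₖ₋₁ + pₖ₋₂, qₖ = aₖqₖ₋₁ + qₖ₋₂ (with p₋₁=1, p₋₂=0, q₋₁=0, q₋₂=1):
  k=0: a=11, p=11, q=1
  k=1: a=3, p=34, q=3
  k=2: a=2, p=79, q=7
  k=3: a=9, p=745, q=66
  k=4: a=3, p=2314, q=205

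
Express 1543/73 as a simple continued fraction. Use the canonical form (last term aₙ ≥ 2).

[21; 7, 3, 3]

1543 = 21·73 + 10
73 = 7·10 + 3
10 = 3·3 + 1
3 = 3·1 + 0  (stop)
So 1543/73 = [21; 7, 3, 3].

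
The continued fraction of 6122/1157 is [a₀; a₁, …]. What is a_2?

2

6122 = 5·1157 + 337   →  a_0 = 5
1157 = 3·337 + 146   →  a_1 = 3
337 = 2·146 + 45   →  a_2 = 2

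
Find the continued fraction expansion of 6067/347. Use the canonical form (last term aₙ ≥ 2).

[17; 2, 15, 3, 1, 2]

6067 = 17·347 + 168
347 = 2·168 + 11
168 = 15·11 + 3
11 = 3·3 + 2
3 = 1·2 + 1
2 = 2·1 + 0  (stop)
So 6067/347 = [17; 2, 15, 3, 1, 2].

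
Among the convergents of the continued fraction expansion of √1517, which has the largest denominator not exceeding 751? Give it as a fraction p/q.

28082/721

√1517 = [38; 1, 18, 2, 18, 1, 76, …] (period length 6).
Convergents:
  p_0/q_0 = 38/1
  p_1/q_1 = 39/1
  p_2/q_2 = 740/19
  p_3/q_3 = 1519/39
  p_4/q_4 = 28082/721
  p_5/q_5 = 29601/760
q_4 = 721 ≤ 751 < 760 = q_5, so the answer is 28082/721.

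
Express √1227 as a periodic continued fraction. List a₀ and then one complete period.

a₀ = ⌊√1227⌋ = 35.
With m₀=0, d₀=1 and mₖ₊₁ = dₖaₖ − mₖ, dₖ₊₁ = (n − mₖ₊₁²)/dₖ, aₖ₊₁ = ⌊(a₀+mₖ₊₁)/dₖ₊₁⌋:
  k=1: m=35, d=2, a=35
  k=2: m=35, d=1, a=70
d=1 and a=2a₀=70 at k=2, so the next step gives (m, d) = (35, 2) again — its k=1 value — and the period has length 2.

[35; 35, 70]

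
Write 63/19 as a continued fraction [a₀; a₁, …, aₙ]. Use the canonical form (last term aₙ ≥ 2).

[3; 3, 6]

63 = 3·19 + 6
19 = 3·6 + 1
6 = 6·1 + 0  (stop)
So 63/19 = [3; 3, 6].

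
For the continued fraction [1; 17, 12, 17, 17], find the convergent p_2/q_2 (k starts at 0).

Using pₖ = aₖpₖ₋₁ + pₖ₋₂, qₖ = aₖqₖ₋₁ + qₖ₋₂ (with p₋₁=1, p₋₂=0, q₋₁=0, q₋₂=1):
  k=0: a=1, p=1, q=1
  k=1: a=17, p=18, q=17
  k=2: a=12, p=217, q=205

217/205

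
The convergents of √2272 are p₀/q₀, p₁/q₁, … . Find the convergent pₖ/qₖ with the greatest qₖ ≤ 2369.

√2272 = [47; 1, 1, 1, 94, …] (period length 4).
Convergents:
  p_0/q_0 = 47/1
  p_1/q_1 = 48/1
  p_2/q_2 = 95/2
  p_3/q_3 = 143/3
  p_4/q_4 = 13537/284
  p_5/q_5 = 13680/287
  p_6/q_6 = 27217/571
  p_7/q_7 = 40897/858
  p_8/q_8 = 3871535/81223
q_7 = 858 ≤ 2369 < 81223 = q_8, so the answer is 40897/858.

40897/858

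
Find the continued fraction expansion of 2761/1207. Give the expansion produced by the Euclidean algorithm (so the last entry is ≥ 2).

2761 = 2·1207 + 347
1207 = 3·347 + 166
347 = 2·166 + 15
166 = 11·15 + 1
15 = 15·1 + 0  (stop)
So 2761/1207 = [2; 3, 2, 11, 15].

[2; 3, 2, 11, 15]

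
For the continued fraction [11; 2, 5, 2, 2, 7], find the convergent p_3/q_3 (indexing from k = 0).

Using pₖ = aₖpₖ₋₁ + pₖ₋₂, qₖ = aₖqₖ₋₁ + qₖ₋₂ (with p₋₁=1, p₋₂=0, q₋₁=0, q₋₂=1):
  k=0: a=11, p=11, q=1
  k=1: a=2, p=23, q=2
  k=2: a=5, p=126, q=11
  k=3: a=2, p=275, q=24

275/24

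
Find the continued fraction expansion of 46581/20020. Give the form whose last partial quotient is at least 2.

46581 = 2×20020 + 6541
20020 = 3×6541 + 397
6541 = 16×397 + 189
397 = 2×189 + 19
189 = 9×19 + 18
19 = 1×18 + 1
18 = 18×1 + 0  (stop)
So 46581/20020 = [2; 3, 16, 2, 9, 1, 18].

[2; 3, 16, 2, 9, 1, 18]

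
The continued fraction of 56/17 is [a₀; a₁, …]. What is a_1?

3

56 = 3·17 + 5   →  a_0 = 3
17 = 3·5 + 2   →  a_1 = 3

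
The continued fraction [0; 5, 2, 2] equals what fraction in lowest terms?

5/27

Using pₖ = aₖpₖ₋₁ + pₖ₋₂ and qₖ = aₖqₖ₋₁ + qₖ₋₂:
  k=0: a=0, p=0, q=1
  k=1: a=5, p=1, q=5
  k=2: a=2, p=2, q=11
  k=3: a=2, p=5, q=27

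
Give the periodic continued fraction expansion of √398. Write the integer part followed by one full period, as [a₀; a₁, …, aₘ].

[19; 1, 18, 1, 38]

a₀ = ⌊√398⌋ = 19.
With m₀=0, d₀=1 and mₖ₊₁ = dₖaₖ − mₖ, dₖ₊₁ = (n − mₖ₊₁²)/dₖ, aₖ₊₁ = ⌊(a₀+mₖ₊₁)/dₖ₊₁⌋:
  k=1: m=19, d=37, a=1
  k=2: m=18, d=2, a=18
  k=3: m=18, d=37, a=1
  k=4: m=19, d=1, a=38
d=1 and a=2a₀=38 at k=4, so the next step gives (m, d) = (19, 37) again — its k=1 value — and the period has length 4.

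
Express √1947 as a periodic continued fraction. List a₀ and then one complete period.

a₀ = ⌊√1947⌋ = 44.

[44; 8, 88]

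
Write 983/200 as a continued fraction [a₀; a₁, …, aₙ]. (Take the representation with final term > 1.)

983 = 4×200 + 183
200 = 1×183 + 17
183 = 10×17 + 13
17 = 1×13 + 4
13 = 3×4 + 1
4 = 4×1 + 0  (stop)
So 983/200 = [4; 1, 10, 1, 3, 4].

[4; 1, 10, 1, 3, 4]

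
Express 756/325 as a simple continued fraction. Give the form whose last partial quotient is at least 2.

[2; 3, 15, 7]

756 = 2*325 + 106
325 = 3*106 + 7
106 = 15*7 + 1
7 = 7*1 + 0  (stop)
So 756/325 = [2; 3, 15, 7].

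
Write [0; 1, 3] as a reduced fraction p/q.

3/4

Fold from the inside: start with 3/1.
  1 + 1/3 = 4/3
  0 + 3/4 = 3/4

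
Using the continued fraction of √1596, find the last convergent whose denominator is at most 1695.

√1596 = [39; 1, 18, 1, 78, …] (period length 4).
Convergents:
  p_0/q_0 = 39/1
  p_1/q_1 = 40/1
  p_2/q_2 = 759/19
  p_3/q_3 = 799/20
  p_4/q_4 = 63081/1579
  p_5/q_5 = 63880/1599
  p_6/q_6 = 1212921/30361
q_5 = 1599 ≤ 1695 < 30361 = q_6, so the answer is 63880/1599.

63880/1599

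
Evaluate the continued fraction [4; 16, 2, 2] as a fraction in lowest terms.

333/82

Using pₖ = aₖpₖ₋₁ + pₖ₋₂ and qₖ = aₖqₖ₋₁ + qₖ₋₂:
  k=0: a=4, p=4, q=1
  k=1: a=16, p=65, q=16
  k=2: a=2, p=134, q=33
  k=3: a=2, p=333, q=82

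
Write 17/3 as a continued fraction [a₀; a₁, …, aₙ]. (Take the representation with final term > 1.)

17 = 5·3 + 2
3 = 1·2 + 1
2 = 2·1 + 0  (stop)
So 17/3 = [5; 1, 2].

[5; 1, 2]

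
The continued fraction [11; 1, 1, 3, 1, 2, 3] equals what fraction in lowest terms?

Using pₖ = aₖpₖ₋₁ + pₖ₋₂ and qₖ = aₖqₖ₋₁ + qₖ₋₂:
  k=0: a=11, p=11, q=1
  k=1: a=1, p=12, q=1
  k=2: a=1, p=23, q=2
  k=3: a=3, p=81, q=7
  k=4: a=1, p=104, q=9
  k=5: a=2, p=289, q=25
  k=6: a=3, p=971, q=84

971/84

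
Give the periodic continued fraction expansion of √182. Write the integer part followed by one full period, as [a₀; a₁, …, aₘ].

[13; 2, 26]

a₀ = ⌊√182⌋ = 13.
With m₀=0, d₀=1 and mₖ₊₁ = dₖaₖ − mₖ, dₖ₊₁ = (n − mₖ₊₁²)/dₖ, aₖ₊₁ = ⌊(a₀+mₖ₊₁)/dₖ₊₁⌋:
  k=1: m=13, d=13, a=2
  k=2: m=13, d=1, a=26
d=1 and a=2a₀=26 at k=2, so the next step gives (m, d) = (13, 13) again — its k=1 value — and the period has length 2.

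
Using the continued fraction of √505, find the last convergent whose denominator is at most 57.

√505 = [22; 2, 8, 2, 44, …] (period length 4).
Convergents:
  p_0/q_0 = 22/1
  p_1/q_1 = 45/2
  p_2/q_2 = 382/17
  p_3/q_3 = 809/36
  p_4/q_4 = 35978/1601
q_3 = 36 ≤ 57 < 1601 = q_4, so the answer is 809/36.

809/36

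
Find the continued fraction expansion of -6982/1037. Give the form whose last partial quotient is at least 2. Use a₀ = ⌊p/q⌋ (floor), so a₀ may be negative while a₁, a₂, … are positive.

[-7; 3, 1, 2, 1, 9, 7]

-6982 = -7·1037 + 277
1037 = 3·277 + 206
277 = 1·206 + 71
206 = 2·71 + 64
71 = 1·64 + 7
64 = 9·7 + 1
7 = 7·1 + 0  (stop)
So -6982/1037 = [-7; 3, 1, 2, 1, 9, 7].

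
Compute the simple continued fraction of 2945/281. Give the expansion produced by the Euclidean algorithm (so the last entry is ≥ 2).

[10; 2, 12, 3, 1, 2]

2945 = 10·281 + 135
281 = 2·135 + 11
135 = 12·11 + 3
11 = 3·3 + 2
3 = 1·2 + 1
2 = 2·1 + 0  (stop)
So 2945/281 = [10; 2, 12, 3, 1, 2].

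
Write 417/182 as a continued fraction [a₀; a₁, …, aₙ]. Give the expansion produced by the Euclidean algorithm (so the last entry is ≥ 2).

417 = 2×182 + 53
182 = 3×53 + 23
53 = 2×23 + 7
23 = 3×7 + 2
7 = 3×2 + 1
2 = 2×1 + 0  (stop)
So 417/182 = [2; 3, 2, 3, 3, 2].

[2; 3, 2, 3, 3, 2]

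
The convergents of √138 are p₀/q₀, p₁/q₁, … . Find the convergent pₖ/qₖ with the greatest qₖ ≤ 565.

4417/376

√138 = [11; 1, 2, 1, 22, …] (period length 4).
Convergents:
  p_0/q_0 = 11/1
  p_1/q_1 = 12/1
  p_2/q_2 = 35/3
  p_3/q_3 = 47/4
  p_4/q_4 = 1069/91
  p_5/q_5 = 1116/95
  p_6/q_6 = 3301/281
  p_7/q_7 = 4417/376
  p_8/q_8 = 100475/8553
q_7 = 376 ≤ 565 < 8553 = q_8, so the answer is 4417/376.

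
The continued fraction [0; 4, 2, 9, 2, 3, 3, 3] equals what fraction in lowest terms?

1510/6757

Using pₖ = aₖpₖ₋₁ + pₖ₋₂ and qₖ = aₖqₖ₋₁ + qₖ₋₂:
  k=0: a=0, p=0, q=1
  k=1: a=4, p=1, q=4
  k=2: a=2, p=2, q=9
  k=3: a=9, p=19, q=85
  k=4: a=2, p=40, q=179
  k=5: a=3, p=139, q=622
  k=6: a=3, p=457, q=2045
  k=7: a=3, p=1510, q=6757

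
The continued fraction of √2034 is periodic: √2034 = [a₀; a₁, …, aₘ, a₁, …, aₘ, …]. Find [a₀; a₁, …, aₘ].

[45; 10, 90]

a₀ = ⌊√2034⌋ = 45.
With m₀=0, d₀=1 and mₖ₊₁ = dₖaₖ − mₖ, dₖ₊₁ = (n − mₖ₊₁²)/dₖ, aₖ₊₁ = ⌊(a₀+mₖ₊₁)/dₖ₊₁⌋:
  k=1: m=45, d=9, a=10
  k=2: m=45, d=1, a=90
d=1 and a=2a₀=90 at k=2, so the next step gives (m, d) = (45, 9) again — its k=1 value — and the period has length 2.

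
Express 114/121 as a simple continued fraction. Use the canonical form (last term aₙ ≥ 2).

[0; 1, 16, 3, 2]

114 = 0·121 + 114
121 = 1·114 + 7
114 = 16·7 + 2
7 = 3·2 + 1
2 = 2·1 + 0  (stop)
So 114/121 = [0; 1, 16, 3, 2].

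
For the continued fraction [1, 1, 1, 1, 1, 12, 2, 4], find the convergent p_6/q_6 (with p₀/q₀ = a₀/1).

210/131

Using pₖ = aₖpₖ₋₁ + pₖ₋₂, qₖ = aₖqₖ₋₁ + qₖ₋₂ (with p₋₁=1, p₋₂=0, q₋₁=0, q₋₂=1):
  k=0: a=1, p=1, q=1
  k=1: a=1, p=2, q=1
  k=2: a=1, p=3, q=2
  k=3: a=1, p=5, q=3
  k=4: a=1, p=8, q=5
  k=5: a=12, p=101, q=63
  k=6: a=2, p=210, q=131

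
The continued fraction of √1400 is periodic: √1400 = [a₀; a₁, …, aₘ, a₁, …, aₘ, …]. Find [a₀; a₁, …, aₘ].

[37; 2, 2, 2, 74]

a₀ = ⌊√1400⌋ = 37.
With m₀=0, d₀=1 and mₖ₊₁ = dₖaₖ − mₖ, dₖ₊₁ = (n − mₖ₊₁²)/dₖ, aₖ₊₁ = ⌊(a₀+mₖ₊₁)/dₖ₊₁⌋:
  k=1: m=37, d=31, a=2
  k=2: m=25, d=25, a=2
  k=3: m=25, d=31, a=2
  k=4: m=37, d=1, a=74
d=1 and a=2a₀=74 at k=4, so the next step gives (m, d) = (37, 31) again — its k=1 value — and the period has length 4.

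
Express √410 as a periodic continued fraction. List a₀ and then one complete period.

a₀ = ⌊√410⌋ = 20.

[20; 4, 40]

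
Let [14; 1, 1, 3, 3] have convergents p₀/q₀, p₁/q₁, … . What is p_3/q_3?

102/7

Using pₖ = aₖpₖ₋₁ + pₖ₋₂, qₖ = aₖqₖ₋₁ + qₖ₋₂ (with p₋₁=1, p₋₂=0, q₋₁=0, q₋₂=1):
  k=0: a=14, p=14, q=1
  k=1: a=1, p=15, q=1
  k=2: a=1, p=29, q=2
  k=3: a=3, p=102, q=7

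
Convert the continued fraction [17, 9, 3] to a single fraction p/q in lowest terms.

479/28

Using pₖ = aₖpₖ₋₁ + pₖ₋₂ and qₖ = aₖqₖ₋₁ + qₖ₋₂:
  k=0: a=17, p=17, q=1
  k=1: a=9, p=154, q=9
  k=2: a=3, p=479, q=28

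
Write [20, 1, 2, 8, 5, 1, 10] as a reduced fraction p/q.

34287/1658

Using pₖ = aₖpₖ₋₁ + pₖ₋₂ and qₖ = aₖqₖ₋₁ + qₖ₋₂:
  k=0: a=20, p=20, q=1
  k=1: a=1, p=21, q=1
  k=2: a=2, p=62, q=3
  k=3: a=8, p=517, q=25
  k=4: a=5, p=2647, q=128
  k=5: a=1, p=3164, q=153
  k=6: a=10, p=34287, q=1658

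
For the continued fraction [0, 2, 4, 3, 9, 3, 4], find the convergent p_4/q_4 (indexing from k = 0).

121/270

Using pₖ = aₖpₖ₋₁ + pₖ₋₂, qₖ = aₖqₖ₋₁ + qₖ₋₂ (with p₋₁=1, p₋₂=0, q₋₁=0, q₋₂=1):
  k=0: a=0, p=0, q=1
  k=1: a=2, p=1, q=2
  k=2: a=4, p=4, q=9
  k=3: a=3, p=13, q=29
  k=4: a=9, p=121, q=270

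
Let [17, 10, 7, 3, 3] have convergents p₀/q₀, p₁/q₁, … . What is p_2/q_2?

1214/71

Using pₖ = aₖpₖ₋₁ + pₖ₋₂, qₖ = aₖqₖ₋₁ + qₖ₋₂ (with p₋₁=1, p₋₂=0, q₋₁=0, q₋₂=1):
  k=0: a=17, p=17, q=1
  k=1: a=10, p=171, q=10
  k=2: a=7, p=1214, q=71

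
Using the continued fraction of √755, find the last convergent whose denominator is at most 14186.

132935/4838

√755 = [27; 2, 10, 2, 54, …] (period length 4).
Convergents:
  p_0/q_0 = 27/1
  p_1/q_1 = 55/2
  p_2/q_2 = 577/21
  p_3/q_3 = 1209/44
  p_4/q_4 = 65863/2397
  p_5/q_5 = 132935/4838
  p_6/q_6 = 1395213/50777
q_5 = 4838 ≤ 14186 < 50777 = q_6, so the answer is 132935/4838.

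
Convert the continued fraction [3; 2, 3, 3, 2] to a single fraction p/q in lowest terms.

182/53

Fold from the inside: start with 2/1.
  3 + 1/2 = 7/2
  3 + 2/7 = 23/7
  2 + 7/23 = 53/23
  3 + 23/53 = 182/53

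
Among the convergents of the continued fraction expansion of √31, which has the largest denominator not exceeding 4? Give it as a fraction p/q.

√31 = [5; 1, 1, 3, 5, 3, 1, 1, 10, …] (period length 8).
Convergents:
  p_0/q_0 = 5/1
  p_1/q_1 = 6/1
  p_2/q_2 = 11/2
  p_3/q_3 = 39/7
q_2 = 2 ≤ 4 < 7 = q_3, so the answer is 11/2.

11/2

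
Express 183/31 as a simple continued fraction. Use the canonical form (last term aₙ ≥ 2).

183 = 5×31 + 28
31 = 1×28 + 3
28 = 9×3 + 1
3 = 3×1 + 0  (stop)
So 183/31 = [5; 1, 9, 3].

[5; 1, 9, 3]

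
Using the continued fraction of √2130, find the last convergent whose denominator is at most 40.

√2130 = [46; 6, 1, 1, 2, 1, 1, 6, 92, …] (period length 8).
Convergents:
  p_0/q_0 = 46/1
  p_1/q_1 = 277/6
  p_2/q_2 = 323/7
  p_3/q_3 = 600/13
  p_4/q_4 = 1523/33
  p_5/q_5 = 2123/46
q_4 = 33 ≤ 40 < 46 = q_5, so the answer is 1523/33.

1523/33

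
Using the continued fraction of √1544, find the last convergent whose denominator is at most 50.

668/17

√1544 = [39; 3, 2, 2, 9, 2, 2, 3, 78, …] (period length 8).
Convergents:
  p_0/q_0 = 39/1
  p_1/q_1 = 118/3
  p_2/q_2 = 275/7
  p_3/q_3 = 668/17
  p_4/q_4 = 6287/160
q_3 = 17 ≤ 50 < 160 = q_4, so the answer is 668/17.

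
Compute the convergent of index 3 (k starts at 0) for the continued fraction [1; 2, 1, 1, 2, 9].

7/5

Using pₖ = aₖpₖ₋₁ + pₖ₋₂, qₖ = aₖqₖ₋₁ + qₖ₋₂ (with p₋₁=1, p₋₂=0, q₋₁=0, q₋₂=1):
  k=0: a=1, p=1, q=1
  k=1: a=2, p=3, q=2
  k=2: a=1, p=4, q=3
  k=3: a=1, p=7, q=5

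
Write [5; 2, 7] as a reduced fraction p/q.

Using pₖ = aₖpₖ₋₁ + pₖ₋₂ and qₖ = aₖqₖ₋₁ + qₖ₋₂:
  k=0: a=5, p=5, q=1
  k=1: a=2, p=11, q=2
  k=2: a=7, p=82, q=15

82/15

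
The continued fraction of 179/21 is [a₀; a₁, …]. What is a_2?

1

179 = 8·21 + 11   →  a_0 = 8
21 = 1·11 + 10   →  a_1 = 1
11 = 1·10 + 1   →  a_2 = 1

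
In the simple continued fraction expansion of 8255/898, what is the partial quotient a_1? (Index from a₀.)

5

8255 = 9·898 + 173   →  a_0 = 9
898 = 5·173 + 33   →  a_1 = 5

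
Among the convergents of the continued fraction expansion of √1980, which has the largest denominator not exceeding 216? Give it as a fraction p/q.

7876/177

√1980 = [44; 2, 88, …] (period length 2).
Convergents:
  p_0/q_0 = 44/1
  p_1/q_1 = 89/2
  p_2/q_2 = 7876/177
  p_3/q_3 = 15841/356
q_2 = 177 ≤ 216 < 356 = q_3, so the answer is 7876/177.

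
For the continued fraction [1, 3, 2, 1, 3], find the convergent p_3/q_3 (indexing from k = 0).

13/10

Using pₖ = aₖpₖ₋₁ + pₖ₋₂, qₖ = aₖqₖ₋₁ + qₖ₋₂ (with p₋₁=1, p₋₂=0, q₋₁=0, q₋₂=1):
  k=0: a=1, p=1, q=1
  k=1: a=3, p=4, q=3
  k=2: a=2, p=9, q=7
  k=3: a=1, p=13, q=10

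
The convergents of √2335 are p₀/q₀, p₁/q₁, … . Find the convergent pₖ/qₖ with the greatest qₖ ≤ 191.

4204/87

√2335 = [48; 3, 9, 3, 96, …] (period length 4).
Convergents:
  p_0/q_0 = 48/1
  p_1/q_1 = 145/3
  p_2/q_2 = 1353/28
  p_3/q_3 = 4204/87
  p_4/q_4 = 404937/8380
q_3 = 87 ≤ 191 < 8380 = q_4, so the answer is 4204/87.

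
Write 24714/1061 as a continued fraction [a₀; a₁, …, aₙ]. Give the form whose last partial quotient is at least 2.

[23; 3, 2, 2, 3, 18]

24714 = 23*1061 + 311
1061 = 3*311 + 128
311 = 2*128 + 55
128 = 2*55 + 18
55 = 3*18 + 1
18 = 18*1 + 0  (stop)
So 24714/1061 = [23; 3, 2, 2, 3, 18].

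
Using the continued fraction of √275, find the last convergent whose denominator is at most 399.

6484/391

√275 = [16; 1, 1, 2, 1, 1, 32, …] (period length 6).
Convergents:
  p_0/q_0 = 16/1
  p_1/q_1 = 17/1
  p_2/q_2 = 33/2
  p_3/q_3 = 83/5
  p_4/q_4 = 116/7
  p_5/q_5 = 199/12
  p_6/q_6 = 6484/391
  p_7/q_7 = 6683/403
q_6 = 391 ≤ 399 < 403 = q_7, so the answer is 6484/391.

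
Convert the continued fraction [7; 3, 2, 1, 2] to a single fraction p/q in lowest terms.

Fold from the inside: start with 2/1.
  1 + 1/2 = 3/2
  2 + 2/3 = 8/3
  3 + 3/8 = 27/8
  7 + 8/27 = 197/27

197/27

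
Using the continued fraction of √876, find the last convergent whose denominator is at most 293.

√876 = [29; 1, 1, 2, 14, 2, 1, 1, 58, …] (period length 8).
Convergents:
  p_0/q_0 = 29/1
  p_1/q_1 = 30/1
  p_2/q_2 = 59/2
  p_3/q_3 = 148/5
  p_4/q_4 = 2131/72
  p_5/q_5 = 4410/149
  p_6/q_6 = 6541/221
  p_7/q_7 = 10951/370
q_6 = 221 ≤ 293 < 370 = q_7, so the answer is 6541/221.

6541/221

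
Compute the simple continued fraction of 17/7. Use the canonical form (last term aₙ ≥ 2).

[2; 2, 3]

17 = 2×7 + 3
7 = 2×3 + 1
3 = 3×1 + 0  (stop)
So 17/7 = [2; 2, 3].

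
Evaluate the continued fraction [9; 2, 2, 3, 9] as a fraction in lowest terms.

1487/158

Fold from the inside: start with 9/1.
  3 + 1/9 = 28/9
  2 + 9/28 = 65/28
  2 + 28/65 = 158/65
  9 + 65/158 = 1487/158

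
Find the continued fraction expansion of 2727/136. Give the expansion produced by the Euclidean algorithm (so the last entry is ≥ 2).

[20; 19, 2, 3]

2727 = 20·136 + 7
136 = 19·7 + 3
7 = 2·3 + 1
3 = 3·1 + 0  (stop)
So 2727/136 = [20; 19, 2, 3].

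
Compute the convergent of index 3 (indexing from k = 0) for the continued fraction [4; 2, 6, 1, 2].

67/15

Using pₖ = aₖpₖ₋₁ + pₖ₋₂, qₖ = aₖqₖ₋₁ + qₖ₋₂ (with p₋₁=1, p₋₂=0, q₋₁=0, q₋₂=1):
  k=0: a=4, p=4, q=1
  k=1: a=2, p=9, q=2
  k=2: a=6, p=58, q=13
  k=3: a=1, p=67, q=15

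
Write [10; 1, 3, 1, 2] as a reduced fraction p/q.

151/14

Fold from the inside: start with 2/1.
  1 + 1/2 = 3/2
  3 + 2/3 = 11/3
  1 + 3/11 = 14/11
  10 + 11/14 = 151/14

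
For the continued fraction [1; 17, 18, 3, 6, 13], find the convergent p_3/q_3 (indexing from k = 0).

993/938

Using pₖ = aₖpₖ₋₁ + pₖ₋₂, qₖ = aₖqₖ₋₁ + qₖ₋₂ (with p₋₁=1, p₋₂=0, q₋₁=0, q₋₂=1):
  k=0: a=1, p=1, q=1
  k=1: a=17, p=18, q=17
  k=2: a=18, p=325, q=307
  k=3: a=3, p=993, q=938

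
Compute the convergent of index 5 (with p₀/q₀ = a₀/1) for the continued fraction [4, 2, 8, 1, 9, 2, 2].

Using pₖ = aₖpₖ₋₁ + pₖ₋₂, qₖ = aₖqₖ₋₁ + qₖ₋₂ (with p₋₁=1, p₋₂=0, q₋₁=0, q₋₂=1):
  k=0: a=4, p=4, q=1
  k=1: a=2, p=9, q=2
  k=2: a=8, p=76, q=17
  k=3: a=1, p=85, q=19
  k=4: a=9, p=841, q=188
  k=5: a=2, p=1767, q=395

1767/395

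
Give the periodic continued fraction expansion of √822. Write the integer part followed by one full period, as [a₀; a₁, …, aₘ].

a₀ = ⌊√822⌋ = 28.
With m₀=0, d₀=1 and mₖ₊₁ = dₖaₖ − mₖ, dₖ₊₁ = (n − mₖ₊₁²)/dₖ, aₖ₊₁ = ⌊(a₀+mₖ₊₁)/dₖ₊₁⌋:
  k=1: m=28, d=38, a=1
  k=2: m=10, d=19, a=2
  k=3: m=28, d=2, a=28
  k=4: m=28, d=19, a=2
  k=5: m=10, d=38, a=1
  k=6: m=28, d=1, a=56
d=1 and a=2a₀=56 at k=6, so the next step gives (m, d) = (28, 38) again — its k=1 value — and the period has length 6.

[28; 1, 2, 28, 2, 1, 56]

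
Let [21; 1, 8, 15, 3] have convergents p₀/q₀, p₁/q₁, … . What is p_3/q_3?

Using pₖ = aₖpₖ₋₁ + pₖ₋₂, qₖ = aₖqₖ₋₁ + qₖ₋₂ (with p₋₁=1, p₋₂=0, q₋₁=0, q₋₂=1):
  k=0: a=21, p=21, q=1
  k=1: a=1, p=22, q=1
  k=2: a=8, p=197, q=9
  k=3: a=15, p=2977, q=136

2977/136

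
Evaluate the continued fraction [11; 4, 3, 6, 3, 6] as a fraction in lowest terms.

18375/1636

Using pₖ = aₖpₖ₋₁ + pₖ₋₂ and qₖ = aₖqₖ₋₁ + qₖ₋₂:
  k=0: a=11, p=11, q=1
  k=1: a=4, p=45, q=4
  k=2: a=3, p=146, q=13
  k=3: a=6, p=921, q=82
  k=4: a=3, p=2909, q=259
  k=5: a=6, p=18375, q=1636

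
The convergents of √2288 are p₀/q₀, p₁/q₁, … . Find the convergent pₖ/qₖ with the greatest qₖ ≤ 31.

287/6

√2288 = [47; 1, 4, 1, 94, …] (period length 4).
Convergents:
  p_0/q_0 = 47/1
  p_1/q_1 = 48/1
  p_2/q_2 = 239/5
  p_3/q_3 = 287/6
  p_4/q_4 = 27217/569
q_3 = 6 ≤ 31 < 569 = q_4, so the answer is 287/6.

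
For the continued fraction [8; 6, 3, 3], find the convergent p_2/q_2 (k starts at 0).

Using pₖ = aₖpₖ₋₁ + pₖ₋₂, qₖ = aₖqₖ₋₁ + qₖ₋₂ (with p₋₁=1, p₋₂=0, q₋₁=0, q₋₂=1):
  k=0: a=8, p=8, q=1
  k=1: a=6, p=49, q=6
  k=2: a=3, p=155, q=19

155/19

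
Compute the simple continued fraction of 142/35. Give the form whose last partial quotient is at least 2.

[4; 17, 2]

142 = 4·35 + 2
35 = 17·2 + 1
2 = 2·1 + 0  (stop)
So 142/35 = [4; 17, 2].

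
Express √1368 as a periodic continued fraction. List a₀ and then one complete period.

[36; 1, 72]

a₀ = ⌊√1368⌋ = 36.
With m₀=0, d₀=1 and mₖ₊₁ = dₖaₖ − mₖ, dₖ₊₁ = (n − mₖ₊₁²)/dₖ, aₖ₊₁ = ⌊(a₀+mₖ₊₁)/dₖ₊₁⌋:
  k=1: m=36, d=72, a=1
  k=2: m=36, d=1, a=72
d=1 and a=2a₀=72 at k=2, so the next step gives (m, d) = (36, 72) again — its k=1 value — and the period has length 2.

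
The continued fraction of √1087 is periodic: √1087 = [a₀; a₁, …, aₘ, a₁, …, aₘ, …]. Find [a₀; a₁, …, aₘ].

a₀ = ⌊√1087⌋ = 32.
With m₀=0, d₀=1 and mₖ₊₁ = dₖaₖ − mₖ, dₖ₊₁ = (n − mₖ₊₁²)/dₖ, aₖ₊₁ = ⌊(a₀+mₖ₊₁)/dₖ₊₁⌋:
  k=1: m=32, d=63, a=1
  k=2: m=31, d=2, a=31
  k=3: m=31, d=63, a=1
  k=4: m=32, d=1, a=64
d=1 and a=2a₀=64 at k=4, so the next step gives (m, d) = (32, 63) again — its k=1 value — and the period has length 4.

[32; 1, 31, 1, 64]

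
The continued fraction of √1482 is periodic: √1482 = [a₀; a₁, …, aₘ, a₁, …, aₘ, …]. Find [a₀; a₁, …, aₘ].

a₀ = ⌊√1482⌋ = 38.
With m₀=0, d₀=1 and mₖ₊₁ = dₖaₖ − mₖ, dₖ₊₁ = (n − mₖ₊₁²)/dₖ, aₖ₊₁ = ⌊(a₀+mₖ₊₁)/dₖ₊₁⌋:
  k=1: m=38, d=38, a=2
  k=2: m=38, d=1, a=76
d=1 and a=2a₀=76 at k=2, so the next step gives (m, d) = (38, 38) again — its k=1 value — and the period has length 2.

[38; 2, 76]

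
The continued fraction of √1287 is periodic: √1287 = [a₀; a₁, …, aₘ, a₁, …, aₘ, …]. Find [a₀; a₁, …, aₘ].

a₀ = ⌊√1287⌋ = 35.
With m₀=0, d₀=1 and mₖ₊₁ = dₖaₖ − mₖ, dₖ₊₁ = (n − mₖ₊₁²)/dₖ, aₖ₊₁ = ⌊(a₀+mₖ₊₁)/dₖ₊₁⌋:
  k=1: m=35, d=62, a=1
  k=2: m=27, d=9, a=6
  k=3: m=27, d=62, a=1
  k=4: m=35, d=1, a=70
d=1 and a=2a₀=70 at k=4, so the next step gives (m, d) = (35, 62) again — its k=1 value — and the period has length 4.

[35; 1, 6, 1, 70]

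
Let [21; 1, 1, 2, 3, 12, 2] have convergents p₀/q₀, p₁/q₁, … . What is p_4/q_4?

Using pₖ = aₖpₖ₋₁ + pₖ₋₂, qₖ = aₖqₖ₋₁ + qₖ₋₂ (with p₋₁=1, p₋₂=0, q₋₁=0, q₋₂=1):
  k=0: a=21, p=21, q=1
  k=1: a=1, p=22, q=1
  k=2: a=1, p=43, q=2
  k=3: a=2, p=108, q=5
  k=4: a=3, p=367, q=17

367/17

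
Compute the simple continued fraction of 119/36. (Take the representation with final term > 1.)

[3; 3, 3, 1, 2]

119 = 3*36 + 11
36 = 3*11 + 3
11 = 3*3 + 2
3 = 1*2 + 1
2 = 2*1 + 0  (stop)
So 119/36 = [3; 3, 3, 1, 2].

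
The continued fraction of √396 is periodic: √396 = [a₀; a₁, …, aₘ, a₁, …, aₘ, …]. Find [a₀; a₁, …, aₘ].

[19; 1, 8, 1, 38]

a₀ = ⌊√396⌋ = 19.
With m₀=0, d₀=1 and mₖ₊₁ = dₖaₖ − mₖ, dₖ₊₁ = (n − mₖ₊₁²)/dₖ, aₖ₊₁ = ⌊(a₀+mₖ₊₁)/dₖ₊₁⌋:
  k=1: m=19, d=35, a=1
  k=2: m=16, d=4, a=8
  k=3: m=16, d=35, a=1
  k=4: m=19, d=1, a=38
d=1 and a=2a₀=38 at k=4, so the next step gives (m, d) = (19, 35) again — its k=1 value — and the period has length 4.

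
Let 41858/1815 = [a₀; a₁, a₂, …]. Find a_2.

16

41858 = 23·1815 + 113   →  a_0 = 23
1815 = 16·113 + 7   →  a_1 = 16
113 = 16·7 + 1   →  a_2 = 16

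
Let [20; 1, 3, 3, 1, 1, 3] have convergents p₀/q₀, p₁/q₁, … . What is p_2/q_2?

Using pₖ = aₖpₖ₋₁ + pₖ₋₂, qₖ = aₖqₖ₋₁ + qₖ₋₂ (with p₋₁=1, p₋₂=0, q₋₁=0, q₋₂=1):
  k=0: a=20, p=20, q=1
  k=1: a=1, p=21, q=1
  k=2: a=3, p=83, q=4

83/4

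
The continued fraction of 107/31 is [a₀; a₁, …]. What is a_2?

4

107 = 3·31 + 14   →  a_0 = 3
31 = 2·14 + 3   →  a_1 = 2
14 = 4·3 + 2   →  a_2 = 4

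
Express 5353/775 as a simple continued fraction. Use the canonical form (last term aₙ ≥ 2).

[6; 1, 9, 1, 3, 4, 4]

5353 = 6·775 + 703
775 = 1·703 + 72
703 = 9·72 + 55
72 = 1·55 + 17
55 = 3·17 + 4
17 = 4·4 + 1
4 = 4·1 + 0  (stop)
So 5353/775 = [6; 1, 9, 1, 3, 4, 4].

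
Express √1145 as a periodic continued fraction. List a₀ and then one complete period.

a₀ = ⌊√1145⌋ = 33.
With m₀=0, d₀=1 and mₖ₊₁ = dₖaₖ − mₖ, dₖ₊₁ = (n − mₖ₊₁²)/dₖ, aₖ₊₁ = ⌊(a₀+mₖ₊₁)/dₖ₊₁⌋:
  k=1: m=33, d=56, a=1
  k=2: m=23, d=11, a=5
  k=3: m=32, d=11, a=5
  k=4: m=23, d=56, a=1
  k=5: m=33, d=1, a=66
d=1 and a=2a₀=66 at k=5, so the next step gives (m, d) = (33, 56) again — its k=1 value — and the period has length 5.

[33; 1, 5, 5, 1, 66]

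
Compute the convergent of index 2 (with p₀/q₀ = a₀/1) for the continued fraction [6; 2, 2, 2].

32/5

Using pₖ = aₖpₖ₋₁ + pₖ₋₂, qₖ = aₖqₖ₋₁ + qₖ₋₂ (with p₋₁=1, p₋₂=0, q₋₁=0, q₋₂=1):
  k=0: a=6, p=6, q=1
  k=1: a=2, p=13, q=2
  k=2: a=2, p=32, q=5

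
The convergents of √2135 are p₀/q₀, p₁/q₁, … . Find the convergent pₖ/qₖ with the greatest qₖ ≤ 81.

1571/34

√2135 = [46; 4, 1, 5, 1, 4, 92, …] (period length 6).
Convergents:
  p_0/q_0 = 46/1
  p_1/q_1 = 185/4
  p_2/q_2 = 231/5
  p_3/q_3 = 1340/29
  p_4/q_4 = 1571/34
  p_5/q_5 = 7624/165
q_4 = 34 ≤ 81 < 165 = q_5, so the answer is 1571/34.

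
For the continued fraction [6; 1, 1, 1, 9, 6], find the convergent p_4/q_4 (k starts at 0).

Using pₖ = aₖpₖ₋₁ + pₖ₋₂, qₖ = aₖqₖ₋₁ + qₖ₋₂ (with p₋₁=1, p₋₂=0, q₋₁=0, q₋₂=1):
  k=0: a=6, p=6, q=1
  k=1: a=1, p=7, q=1
  k=2: a=1, p=13, q=2
  k=3: a=1, p=20, q=3
  k=4: a=9, p=193, q=29

193/29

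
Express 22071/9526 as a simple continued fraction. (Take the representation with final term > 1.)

22071 = 2*9526 + 3019
9526 = 3*3019 + 469
3019 = 6*469 + 205
469 = 2*205 + 59
205 = 3*59 + 28
59 = 2*28 + 3
28 = 9*3 + 1
3 = 3*1 + 0  (stop)
So 22071/9526 = [2; 3, 6, 2, 3, 2, 9, 3].

[2; 3, 6, 2, 3, 2, 9, 3]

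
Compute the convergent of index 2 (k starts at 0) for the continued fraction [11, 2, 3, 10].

Using pₖ = aₖpₖ₋₁ + pₖ₋₂, qₖ = aₖqₖ₋₁ + qₖ₋₂ (with p₋₁=1, p₋₂=0, q₋₁=0, q₋₂=1):
  k=0: a=11, p=11, q=1
  k=1: a=2, p=23, q=2
  k=2: a=3, p=80, q=7

80/7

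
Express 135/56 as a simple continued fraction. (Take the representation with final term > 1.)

[2; 2, 2, 3, 3]

135 = 2×56 + 23
56 = 2×23 + 10
23 = 2×10 + 3
10 = 3×3 + 1
3 = 3×1 + 0  (stop)
So 135/56 = [2; 2, 2, 3, 3].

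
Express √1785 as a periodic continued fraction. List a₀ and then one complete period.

a₀ = ⌊√1785⌋ = 42.
With m₀=0, d₀=1 and mₖ₊₁ = dₖaₖ − mₖ, dₖ₊₁ = (n − mₖ₊₁²)/dₖ, aₖ₊₁ = ⌊(a₀+mₖ₊₁)/dₖ₊₁⌋:
  k=1: m=42, d=21, a=4
  k=2: m=42, d=1, a=84
d=1 and a=2a₀=84 at k=2, so the next step gives (m, d) = (42, 21) again — its k=1 value — and the period has length 2.

[42; 4, 84]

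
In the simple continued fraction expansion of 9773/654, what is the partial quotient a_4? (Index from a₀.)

2

9773 = 14·654 + 617   →  a_0 = 14
654 = 1·617 + 37   →  a_1 = 1
617 = 16·37 + 25   →  a_2 = 16
37 = 1·25 + 12   →  a_3 = 1
25 = 2·12 + 1   →  a_4 = 2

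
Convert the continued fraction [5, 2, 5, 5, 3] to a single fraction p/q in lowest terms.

993/182

Fold from the inside: start with 3/1.
  5 + 1/3 = 16/3
  5 + 3/16 = 83/16
  2 + 16/83 = 182/83
  5 + 83/182 = 993/182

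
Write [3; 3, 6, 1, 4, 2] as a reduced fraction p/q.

Fold from the inside: start with 2/1.
  4 + 1/2 = 9/2
  1 + 2/9 = 11/9
  6 + 9/11 = 75/11
  3 + 11/75 = 236/75
  3 + 75/236 = 783/236

783/236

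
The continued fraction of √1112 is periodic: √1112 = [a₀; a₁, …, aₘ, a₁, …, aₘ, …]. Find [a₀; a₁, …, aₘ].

a₀ = ⌊√1112⌋ = 33.
With m₀=0, d₀=1 and mₖ₊₁ = dₖaₖ − mₖ, dₖ₊₁ = (n − mₖ₊₁²)/dₖ, aₖ₊₁ = ⌊(a₀+mₖ₊₁)/dₖ₊₁⌋:
  k=1: m=33, d=23, a=2
  k=2: m=13, d=41, a=1
  k=3: m=28, d=8, a=7
  k=4: m=28, d=41, a=1
  k=5: m=13, d=23, a=2
  k=6: m=33, d=1, a=66
d=1 and a=2a₀=66 at k=6, so the next step gives (m, d) = (33, 23) again — its k=1 value — and the period has length 6.

[33; 2, 1, 7, 1, 2, 66]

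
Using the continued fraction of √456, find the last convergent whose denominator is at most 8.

64/3

√456 = [21; 2, 1, 4, 1, 2, 42, …] (period length 6).
Convergents:
  p_0/q_0 = 21/1
  p_1/q_1 = 43/2
  p_2/q_2 = 64/3
  p_3/q_3 = 299/14
q_2 = 3 ≤ 8 < 14 = q_3, so the answer is 64/3.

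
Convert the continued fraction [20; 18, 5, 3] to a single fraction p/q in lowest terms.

Using pₖ = aₖpₖ₋₁ + pₖ₋₂ and qₖ = aₖqₖ₋₁ + qₖ₋₂:
  k=0: a=20, p=20, q=1
  k=1: a=18, p=361, q=18
  k=2: a=5, p=1825, q=91
  k=3: a=3, p=5836, q=291

5836/291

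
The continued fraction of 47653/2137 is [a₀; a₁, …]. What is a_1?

3

47653 = 22·2137 + 639   →  a_0 = 22
2137 = 3·639 + 220   →  a_1 = 3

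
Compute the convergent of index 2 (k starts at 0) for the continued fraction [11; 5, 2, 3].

Using pₖ = aₖpₖ₋₁ + pₖ₋₂, qₖ = aₖqₖ₋₁ + qₖ₋₂ (with p₋₁=1, p₋₂=0, q₋₁=0, q₋₂=1):
  k=0: a=11, p=11, q=1
  k=1: a=5, p=56, q=5
  k=2: a=2, p=123, q=11

123/11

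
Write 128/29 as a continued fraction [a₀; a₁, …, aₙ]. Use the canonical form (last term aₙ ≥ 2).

[4; 2, 2, 2, 2]

128 = 4·29 + 12
29 = 2·12 + 5
12 = 2·5 + 2
5 = 2·2 + 1
2 = 2·1 + 0  (stop)
So 128/29 = [4; 2, 2, 2, 2].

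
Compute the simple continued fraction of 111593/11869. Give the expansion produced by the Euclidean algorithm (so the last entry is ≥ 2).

111593 = 9·11869 + 4772
11869 = 2·4772 + 2325
4772 = 2·2325 + 122
2325 = 19·122 + 7
122 = 17·7 + 3
7 = 2·3 + 1
3 = 3·1 + 0  (stop)
So 111593/11869 = [9; 2, 2, 19, 17, 2, 3].

[9; 2, 2, 19, 17, 2, 3]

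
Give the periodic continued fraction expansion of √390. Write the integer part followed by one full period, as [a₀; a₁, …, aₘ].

a₀ = ⌊√390⌋ = 19.
With m₀=0, d₀=1 and mₖ₊₁ = dₖaₖ − mₖ, dₖ₊₁ = (n − mₖ₊₁²)/dₖ, aₖ₊₁ = ⌊(a₀+mₖ₊₁)/dₖ₊₁⌋:
  k=1: m=19, d=29, a=1
  k=2: m=10, d=10, a=2
  k=3: m=10, d=29, a=1
  k=4: m=19, d=1, a=38
d=1 and a=2a₀=38 at k=4, so the next step gives (m, d) = (19, 29) again — its k=1 value — and the period has length 4.

[19; 1, 2, 1, 38]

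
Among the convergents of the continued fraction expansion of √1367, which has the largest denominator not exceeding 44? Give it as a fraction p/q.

√1367 = [36; 1, 35, 1, 72, …] (period length 4).
Convergents:
  p_0/q_0 = 36/1
  p_1/q_1 = 37/1
  p_2/q_2 = 1331/36
  p_3/q_3 = 1368/37
  p_4/q_4 = 99827/2700
q_3 = 37 ≤ 44 < 2700 = q_4, so the answer is 1368/37.

1368/37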